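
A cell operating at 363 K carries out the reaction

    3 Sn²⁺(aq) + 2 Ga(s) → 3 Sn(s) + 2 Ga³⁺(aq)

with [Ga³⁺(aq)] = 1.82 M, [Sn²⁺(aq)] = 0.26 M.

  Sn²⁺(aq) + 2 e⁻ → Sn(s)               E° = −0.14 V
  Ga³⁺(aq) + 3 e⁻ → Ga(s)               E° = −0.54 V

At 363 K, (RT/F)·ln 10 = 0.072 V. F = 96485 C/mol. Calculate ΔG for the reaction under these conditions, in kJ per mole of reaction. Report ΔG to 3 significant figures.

−216 kJ/mol

E°cell = −0.14 − (−0.54) = +0.40 V; the balanced reaction transfers n = 6 electrons.
The reaction quotient is [Ga³⁺(aq)]^2 / [Sn²⁺(aq)]^3 = 188; by Nernst, E = +0.40 − (0.072/6)(2.275) = +0.3727 V.
ΔG = −nFE = −(6)(96485)(+0.3727) J/mol = −216 kJ/mol.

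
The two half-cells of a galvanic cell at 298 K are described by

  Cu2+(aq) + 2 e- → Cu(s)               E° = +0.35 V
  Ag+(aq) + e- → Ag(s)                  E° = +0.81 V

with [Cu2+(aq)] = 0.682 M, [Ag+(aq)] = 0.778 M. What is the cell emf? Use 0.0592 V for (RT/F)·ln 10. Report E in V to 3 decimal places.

+0.458 V

The Ag⁺/Ag couple has the more positive E°, so it is the cathode; Cu²⁺/Cu is the anode.
E°cell = E°cat − E°an = +0.81 − (+0.35) = +0.46 V; n = 2.
For the overall reaction 2 Ag+(aq) + Cu(s) → 2 Ag(s) + Cu2+(aq), Q = [Cu2+(aq)] / [Ag+(aq)]^2 = 1.13, giving log Q = 0.052.
By the Nernst equation, E = +0.46 − (0.0592/2)·(0.052) = +0.458 V.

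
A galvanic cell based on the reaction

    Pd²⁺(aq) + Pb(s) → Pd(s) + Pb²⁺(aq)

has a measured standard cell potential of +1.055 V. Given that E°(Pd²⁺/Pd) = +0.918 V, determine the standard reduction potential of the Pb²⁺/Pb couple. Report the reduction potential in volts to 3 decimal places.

−0.137 V

In the reaction as written the Pd²⁺/Pd couple is reduced (cathode) and Pb²⁺/Pb is oxidized (anode), so E°cell = E°(Pd²⁺/Pd) − E°(Pb²⁺/Pb).
E°(Pb²⁺/Pb) = E°(cathode) − E°cell = +0.918 − (+1.055) = −0.137 V.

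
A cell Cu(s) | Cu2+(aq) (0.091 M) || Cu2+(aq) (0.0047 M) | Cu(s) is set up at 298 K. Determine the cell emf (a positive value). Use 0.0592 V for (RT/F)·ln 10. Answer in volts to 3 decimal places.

For a concentration cell E°cell = 0, since both electrodes use the same couple.
The compartment with the higher Cu2+(aq) concentration (0.091 M) acts as the cathode; ions are reduced there and produced at the dilute (0.0047 M) anode.
With n = 2, Ecell = −(0.0592/2)·log([dilute]/[conc]) = −(0.0592/2)·log(0.0047/0.091) = +0.038 V.

0.038 V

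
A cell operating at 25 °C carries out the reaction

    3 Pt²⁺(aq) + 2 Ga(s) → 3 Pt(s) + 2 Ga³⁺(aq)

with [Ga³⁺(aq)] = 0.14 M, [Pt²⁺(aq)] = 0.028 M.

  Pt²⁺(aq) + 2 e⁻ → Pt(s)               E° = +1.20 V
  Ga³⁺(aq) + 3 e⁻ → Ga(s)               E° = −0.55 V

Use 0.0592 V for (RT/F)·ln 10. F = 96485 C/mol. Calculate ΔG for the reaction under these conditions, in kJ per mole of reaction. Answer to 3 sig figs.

With Pt²⁺/Pt reduced at the cathode, E°cell = +1.20 − (−0.55) = +1.75 V and n = 6.
Here Q = [Ga³⁺(aq)]^2 / [Pt²⁺(aq)]^3 = 893 (log Q = 2.951), giving E = +1.75 − (0.0592/6)·(2.951) = +1.7209 V.
ΔG = −nFE = −(6)(96485)(+1.7209) J/mol = −996 kJ/mol.

−996 kJ/mol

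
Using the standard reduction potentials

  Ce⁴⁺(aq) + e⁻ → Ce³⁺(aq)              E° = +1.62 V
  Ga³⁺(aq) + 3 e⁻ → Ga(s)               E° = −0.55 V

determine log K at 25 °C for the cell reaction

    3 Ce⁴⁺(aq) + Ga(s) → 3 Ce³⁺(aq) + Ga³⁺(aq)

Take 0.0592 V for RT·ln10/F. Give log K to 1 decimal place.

log K = 110.0

The Ce⁴⁺/Ce³⁺ couple is reduced (cathode); E°cell = +1.62 − (−0.55) = +2.17 V with n = 3.
At equilibrium E = 0, so log K = nE°cell / 0.0592 = (3)(+2.17) / 0.0592 = 110.0.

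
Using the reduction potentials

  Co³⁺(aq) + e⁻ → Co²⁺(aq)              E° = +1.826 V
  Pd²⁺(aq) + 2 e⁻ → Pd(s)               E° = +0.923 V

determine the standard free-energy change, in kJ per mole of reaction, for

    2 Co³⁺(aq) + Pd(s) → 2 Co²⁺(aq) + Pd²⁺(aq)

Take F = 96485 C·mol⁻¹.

In the reaction as written Co³⁺(aq) is reduced, so the Co³⁺/Co²⁺ couple is the cathode and Pd²⁺/Pd is the anode.
E°cell = +1.826 − (+0.923) = +0.903 V; balancing electrons gives n = 2.
ΔG° = −nFE°cell = −(2)(96485)(+0.903) J/mol = −174 kJ/mol.

−174 kJ/mol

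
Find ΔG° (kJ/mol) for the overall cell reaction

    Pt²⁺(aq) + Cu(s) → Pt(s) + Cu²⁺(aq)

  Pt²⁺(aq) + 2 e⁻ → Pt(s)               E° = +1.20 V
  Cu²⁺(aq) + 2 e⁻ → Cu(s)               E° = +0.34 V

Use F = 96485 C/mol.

−166 kJ/mol

In the reaction as written Pt²⁺(aq) is reduced, so the Pt²⁺/Pt couple is the cathode and Cu²⁺/Cu is the anode.
E°cell = +1.20 − (+0.34) = +0.86 V; balancing electrons gives n = 2.
ΔG° = −nFE°cell = −(2)(96485)(+0.86) J/mol = −166 kJ/mol.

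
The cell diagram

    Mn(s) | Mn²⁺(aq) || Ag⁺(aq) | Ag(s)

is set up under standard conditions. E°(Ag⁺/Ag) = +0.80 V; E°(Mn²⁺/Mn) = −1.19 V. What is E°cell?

+1.99 V

By convention the left-hand electrode in cell notation is the anode (oxidation) and the right-hand electrode is the cathode (reduction).
E°cell = E°(right) − E°(left) = +0.80 − (−1.19) = +1.99 V.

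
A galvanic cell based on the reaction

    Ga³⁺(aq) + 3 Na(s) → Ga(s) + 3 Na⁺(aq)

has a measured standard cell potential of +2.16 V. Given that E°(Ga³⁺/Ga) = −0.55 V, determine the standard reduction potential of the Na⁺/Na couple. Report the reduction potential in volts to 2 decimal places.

In the reaction as written the Ga³⁺/Ga couple is reduced (cathode) and Na⁺/Na is oxidized (anode), so E°cell = E°(Ga³⁺/Ga) − E°(Na⁺/Na).
E°(Na⁺/Na) = E°(cathode) − E°cell = −0.55 − (+2.16) = −2.71 V.

−2.71 V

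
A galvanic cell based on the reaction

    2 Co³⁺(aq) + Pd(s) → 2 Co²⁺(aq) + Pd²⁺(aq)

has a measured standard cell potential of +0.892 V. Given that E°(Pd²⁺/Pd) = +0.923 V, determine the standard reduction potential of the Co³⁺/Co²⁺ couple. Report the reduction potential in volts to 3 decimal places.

+1.815 V

In the reaction as written the Co³⁺/Co²⁺ couple is reduced (cathode) and Pd²⁺/Pd is oxidized (anode), so E°cell = E°(Co³⁺/Co²⁺) − E°(Pd²⁺/Pd).
E°(Co³⁺/Co²⁺) = E°cell + E°(anode) = +0.892 + (+0.923) = +1.815 V.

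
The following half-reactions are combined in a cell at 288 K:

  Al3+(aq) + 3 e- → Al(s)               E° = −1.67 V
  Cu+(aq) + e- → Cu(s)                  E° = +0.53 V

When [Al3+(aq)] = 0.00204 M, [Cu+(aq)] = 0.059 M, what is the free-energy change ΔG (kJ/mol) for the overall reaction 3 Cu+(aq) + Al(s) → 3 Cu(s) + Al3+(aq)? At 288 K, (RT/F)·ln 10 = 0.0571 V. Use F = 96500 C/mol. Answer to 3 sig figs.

The standard cell potential is +0.53 − (−1.67) = +2.20 V, with n = 3 electrons in the balanced equation.
Here Q = [Al3+(aq)] / [Cu+(aq)]^3 = 9.93 (log Q = 0.997), giving E = +2.20 − (0.0571/3)·(0.997) = +2.1810 V.
Finally ΔG = −nFE = −(3)(96500 C/mol)(+2.1810 V) = −631 kJ/mol.

−631 kJ/mol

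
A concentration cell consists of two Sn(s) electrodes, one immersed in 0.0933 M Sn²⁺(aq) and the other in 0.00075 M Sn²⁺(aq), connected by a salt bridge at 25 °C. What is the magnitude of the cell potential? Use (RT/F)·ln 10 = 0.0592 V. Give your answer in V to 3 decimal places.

0.062 V

For a concentration cell E°cell = 0, since both electrodes use the same couple.
The compartment with the higher Sn²⁺(aq) concentration (0.0933 M) acts as the cathode; ions are reduced there and produced at the dilute (0.00075 M) anode.
With n = 2, Ecell = −(0.0592/2)·log([dilute]/[conc]) = −(0.0592/2)·log(0.00075/0.0933) = +0.062 V.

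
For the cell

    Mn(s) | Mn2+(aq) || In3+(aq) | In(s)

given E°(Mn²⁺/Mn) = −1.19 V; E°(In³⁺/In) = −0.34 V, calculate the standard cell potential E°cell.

+0.85 V

By convention the left-hand electrode in cell notation is the anode (oxidation) and the right-hand electrode is the cathode (reduction).
E°cell = E°(right) − E°(left) = −0.34 − (−1.19) = +0.85 V.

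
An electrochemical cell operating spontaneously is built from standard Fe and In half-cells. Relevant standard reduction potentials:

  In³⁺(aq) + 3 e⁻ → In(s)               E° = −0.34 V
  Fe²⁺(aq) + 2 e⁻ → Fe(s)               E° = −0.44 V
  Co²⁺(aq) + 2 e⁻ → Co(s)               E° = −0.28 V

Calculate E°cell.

+0.10 V

Of the two couples in this cell, the one with the more positive reduction potential is reduced at the cathode: here that is In³⁺/In (−0.34 V); Fe²⁺/Fe (−0.44 V) is the anode.
E°cell = E°(cathode) − E°(anode) = −0.34 − (−0.44) = +0.10 V.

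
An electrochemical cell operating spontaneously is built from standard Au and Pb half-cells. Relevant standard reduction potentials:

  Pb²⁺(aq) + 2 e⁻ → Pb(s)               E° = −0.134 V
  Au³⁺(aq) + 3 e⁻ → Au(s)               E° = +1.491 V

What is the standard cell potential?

Of the two couples in this cell, the one with the more positive reduction potential is reduced at the cathode: here that is Au³⁺/Au (+1.491 V); Pb²⁺/Pb (−0.134 V) is the anode.
E°cell = E°(cathode) − E°(anode) = +1.491 − (−0.134) = +1.625 V.

+1.625 V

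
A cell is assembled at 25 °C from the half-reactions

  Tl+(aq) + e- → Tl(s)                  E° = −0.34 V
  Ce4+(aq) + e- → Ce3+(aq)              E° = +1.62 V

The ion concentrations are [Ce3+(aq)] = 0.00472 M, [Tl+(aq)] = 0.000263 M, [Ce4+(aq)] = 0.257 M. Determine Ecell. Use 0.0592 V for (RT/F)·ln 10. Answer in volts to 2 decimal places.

The Ce⁴⁺/Ce³⁺ couple has the more positive E°, so it is the cathode; Tl⁺/Tl is the anode.
The standard potential is +1.62 − (−0.34) = +1.96 V and the balanced reaction transfers n = 1 electron.
Balancing gives Ce4+(aq) + Tl(s) → Ce3+(aq) + Tl+(aq); hence Q = ([Ce3+(aq)]·[Tl+(aq)]) / [Ce4+(aq)] = 4.83×10^−6 (log Q = −5.316).
Applying E = E° − (RT ln10/nF)·log Q gives +1.96 − (0.0592/1)(−5.316) = +2.27 V.

+2.27 V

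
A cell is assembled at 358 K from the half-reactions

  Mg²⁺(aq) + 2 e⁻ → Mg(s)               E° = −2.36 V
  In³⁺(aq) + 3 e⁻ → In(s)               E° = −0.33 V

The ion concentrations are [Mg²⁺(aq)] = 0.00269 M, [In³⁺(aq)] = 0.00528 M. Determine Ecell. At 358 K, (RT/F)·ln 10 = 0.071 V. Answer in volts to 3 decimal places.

+2.067 V

In³⁺/In is reduced (cathode, E° = −0.33 V) and Mg²⁺/Mg is oxidized (anode).
E°cell = E°cat − E°an = −0.33 − (−2.36) = +2.03 V; n = 6.
The balanced reaction is 2 In³⁺(aq) + 3 Mg(s) → 2 In(s) + 3 Mg²⁺(aq), so Q = [Mg²⁺(aq)]^3 / [In³⁺(aq)]^2 = 0.000698 and log Q = −3.156.
E = E° − (0.071/n)·log Q = +2.03 − (0.071/6)(−3.156) = +2.067 V.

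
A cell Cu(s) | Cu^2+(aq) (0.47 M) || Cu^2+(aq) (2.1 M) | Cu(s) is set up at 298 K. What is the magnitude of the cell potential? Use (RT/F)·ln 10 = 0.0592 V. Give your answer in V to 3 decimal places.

For a concentration cell E°cell = 0, since both electrodes use the same couple.
The compartment with the higher Cu^2+(aq) concentration (2.1 M) acts as the cathode; ions are reduced there and produced at the dilute (0.47 M) anode.
With n = 2, Ecell = −(0.0592/2)·log([dilute]/[conc]) = −(0.0592/2)·log(0.47/2.1) = +0.019 V.

0.019 V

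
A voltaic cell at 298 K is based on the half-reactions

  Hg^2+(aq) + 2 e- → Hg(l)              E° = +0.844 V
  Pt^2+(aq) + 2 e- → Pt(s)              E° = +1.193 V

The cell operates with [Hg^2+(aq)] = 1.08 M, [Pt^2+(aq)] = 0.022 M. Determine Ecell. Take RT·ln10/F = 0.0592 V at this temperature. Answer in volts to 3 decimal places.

+0.299 V

The Pt²⁺/Pt couple has the more positive E°, so it is the cathode; Hg²⁺/Hg is the anode.
The standard potential is +1.193 − (+0.844) = +0.349 V and the balanced reaction transfers n = 2 electrons.
For the overall reaction Pt^2+(aq) + Hg(l) → Pt(s) + Hg^2+(aq), Q = [Hg^2+(aq)] / [Pt^2+(aq)] = 49.1, giving log Q = 1.691.
Applying E = E° − (RT ln10/nF)·log Q gives +0.349 − (0.0592/2)(1.691) = +0.299 V.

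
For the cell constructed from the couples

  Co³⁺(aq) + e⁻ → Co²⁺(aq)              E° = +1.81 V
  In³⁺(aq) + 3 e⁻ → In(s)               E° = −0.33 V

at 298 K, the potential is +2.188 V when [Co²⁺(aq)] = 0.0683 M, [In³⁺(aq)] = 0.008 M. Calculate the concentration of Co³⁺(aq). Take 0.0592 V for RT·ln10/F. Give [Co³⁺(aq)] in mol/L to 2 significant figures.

With Co³⁺/Co²⁺ at the cathode and In³⁺/In at the anode, E°cell = +1.81 − (−0.33) = +2.14 V (n = 3).
From the Nernst equation, log Q = n(E° − E)/0.0592 = 3·(+2.14 − (+2.188))/0.0592 = −2.432.
For 3 Co³⁺(aq) + In(s) → 3 Co²⁺(aq) + In³⁺(aq), the reaction quotient is Q = ([Co²⁺(aq)]^3·[In³⁺(aq)]) / [Co³⁺(aq)]^3.
Isolating [Co³⁺(aq)] in Q = 10^{−2.432} yields log [Co³⁺(aq)] = −1.054, i.e. 0.088 M.

0.088 M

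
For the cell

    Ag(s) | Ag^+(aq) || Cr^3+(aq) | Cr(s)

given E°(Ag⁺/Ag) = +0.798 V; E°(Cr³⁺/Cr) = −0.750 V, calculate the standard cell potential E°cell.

By convention the left-hand electrode in cell notation is the anode (oxidation) and the right-hand electrode is the cathode (reduction).
E°cell = E°(right) − E°(left) = −0.750 − (+0.798) = −1.548 V.
The negative sign shows that, as written, the cell would require an external voltage to drive the reaction.

−1.548 V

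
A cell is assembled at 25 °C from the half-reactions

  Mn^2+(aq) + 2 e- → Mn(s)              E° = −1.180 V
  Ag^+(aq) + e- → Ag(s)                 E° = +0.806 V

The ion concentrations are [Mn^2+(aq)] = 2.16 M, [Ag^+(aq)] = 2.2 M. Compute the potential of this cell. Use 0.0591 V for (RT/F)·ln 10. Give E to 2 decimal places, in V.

+2.00 V

Ag⁺/Ag is reduced (cathode, E° = +0.806 V) and Mn²⁺/Mn is oxidized (anode).
E°cell = +0.806 − (−1.180) = +1.986 V, with n = 2 electrons transferred.
For the overall reaction 2 Ag^+(aq) + Mn(s) → 2 Ag(s) + Mn^2+(aq), Q = [Mn^2+(aq)] / [Ag^+(aq)]^2 = 0.446, giving log Q = −0.350.
By the Nernst equation, E = +1.986 − (0.0591/2)·(−0.350) = +2.00 V.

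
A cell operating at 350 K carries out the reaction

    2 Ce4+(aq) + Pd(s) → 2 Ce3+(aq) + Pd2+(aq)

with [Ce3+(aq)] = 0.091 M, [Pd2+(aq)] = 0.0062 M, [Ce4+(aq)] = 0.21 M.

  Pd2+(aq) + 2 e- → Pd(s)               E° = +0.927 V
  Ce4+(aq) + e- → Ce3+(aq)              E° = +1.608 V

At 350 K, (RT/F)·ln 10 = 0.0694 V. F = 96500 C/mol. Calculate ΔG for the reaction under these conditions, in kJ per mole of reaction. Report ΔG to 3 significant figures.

E°cell = +1.608 − (+0.927) = +0.681 V; the balanced reaction transfers n = 2 electrons.
The reaction quotient is ([Ce3+(aq)]^2·[Pd2+(aq)]) / [Ce4+(aq)]^2 = 0.00116; by Nernst, E = +0.681 − (0.0694/2)(−2.934) = +0.7828 V.
ΔG = −nFE = −(2)(96500)(+0.7828) J/mol = −151 kJ/mol.

−151 kJ/mol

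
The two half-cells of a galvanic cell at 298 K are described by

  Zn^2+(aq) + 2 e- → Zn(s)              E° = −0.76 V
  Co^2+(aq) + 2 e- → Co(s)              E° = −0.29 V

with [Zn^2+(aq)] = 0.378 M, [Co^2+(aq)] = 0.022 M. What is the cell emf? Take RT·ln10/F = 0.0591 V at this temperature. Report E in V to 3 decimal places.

+0.434 V

Co²⁺/Co is reduced (cathode, E° = −0.29 V) and Zn²⁺/Zn is oxidized (anode).
E°cell = −0.29 − (−0.76) = +0.47 V, with n = 2 electrons transferred.
Balancing gives Co^2+(aq) + Zn(s) → Co(s) + Zn^2+(aq); hence Q = [Zn^2+(aq)] / [Co^2+(aq)] = 17.2 (log Q = 1.235).
By the Nernst equation, E = +0.47 − (0.0591/2)·(1.235) = +0.434 V.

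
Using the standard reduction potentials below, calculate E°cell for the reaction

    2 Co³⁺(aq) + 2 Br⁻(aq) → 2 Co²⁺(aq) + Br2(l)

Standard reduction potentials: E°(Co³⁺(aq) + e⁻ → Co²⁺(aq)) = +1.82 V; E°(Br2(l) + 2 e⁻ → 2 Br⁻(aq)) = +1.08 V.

+0.74 V

In the reaction as written, Co³⁺(aq) is reduced (cathode) and Br2(l) is produced by oxidation at the anode.
E°cell = E°(cathode) − E°(anode) = +1.82 − (+1.08) = +0.74 V.
The positive value indicates the reaction is spontaneous as written.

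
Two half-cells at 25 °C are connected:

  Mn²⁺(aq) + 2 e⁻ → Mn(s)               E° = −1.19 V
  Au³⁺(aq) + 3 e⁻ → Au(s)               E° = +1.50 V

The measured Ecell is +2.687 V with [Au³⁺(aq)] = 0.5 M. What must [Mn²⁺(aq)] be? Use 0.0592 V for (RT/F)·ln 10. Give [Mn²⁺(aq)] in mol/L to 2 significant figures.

0.80 M

Au³⁺/Au is the cathode (higher E°); E°cell = +1.50 − (−1.19) = +2.69 V with n = 6.
Since E = E° − (0.0592/n)·log Q, log Q = n(E° − E)/0.0592 = 0.304.
Balancing electrons gives 2 Au³⁺(aq) + 3 Mn(s) → 2 Au(s) + 3 Mn²⁺(aq); thus Q = [Mn²⁺(aq)]^3 / [Au³⁺(aq)]^2.
Solving for the unknown gives log [Mn²⁺(aq)] = −0.099, so [Mn²⁺(aq)] ≈ 0.80 M.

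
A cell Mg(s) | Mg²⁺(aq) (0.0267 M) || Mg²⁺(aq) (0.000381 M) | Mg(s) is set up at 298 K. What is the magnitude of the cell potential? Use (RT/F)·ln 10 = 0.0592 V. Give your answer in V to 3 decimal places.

0.055 V

For a concentration cell E°cell = 0, since both electrodes use the same couple.
The compartment with the higher Mg²⁺(aq) concentration (0.0267 M) acts as the cathode; ions are reduced there and produced at the dilute (0.000381 M) anode.
With n = 2, Ecell = −(0.0592/2)·log([dilute]/[conc]) = −(0.0592/2)·log(0.000381/0.0267) = +0.055 V.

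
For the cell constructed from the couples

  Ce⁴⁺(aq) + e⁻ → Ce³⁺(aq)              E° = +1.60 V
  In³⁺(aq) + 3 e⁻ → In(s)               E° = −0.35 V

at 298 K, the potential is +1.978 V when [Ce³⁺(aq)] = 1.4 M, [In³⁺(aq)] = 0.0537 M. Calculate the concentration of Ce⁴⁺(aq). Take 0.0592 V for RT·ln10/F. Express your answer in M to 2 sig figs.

With Ce⁴⁺/Ce³⁺ at the cathode and In³⁺/In at the anode, E°cell = +1.60 − (−0.35) = +1.95 V (n = 3).
From the Nernst equation, log Q = n(E° − E)/0.0592 = 3·(+1.95 − (+1.978))/0.0592 = −1.419.
For 3 Ce⁴⁺(aq) + In(s) → 3 Ce³⁺(aq) + In³⁺(aq), the reaction quotient is Q = ([Ce³⁺(aq)]^3·[In³⁺(aq)]) / [Ce⁴⁺(aq)]^3.
Isolating [Ce⁴⁺(aq)] in Q = 10^{−1.419} yields log [Ce⁴⁺(aq)] = 0.196, i.e. 1.6 M.

1.6 M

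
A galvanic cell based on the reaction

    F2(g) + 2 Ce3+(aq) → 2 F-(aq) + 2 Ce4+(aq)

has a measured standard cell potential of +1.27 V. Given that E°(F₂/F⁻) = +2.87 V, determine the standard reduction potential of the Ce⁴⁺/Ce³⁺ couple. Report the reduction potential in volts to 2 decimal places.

In the reaction as written the F₂/F⁻ couple is reduced (cathode) and Ce⁴⁺/Ce³⁺ is oxidized (anode), so E°cell = E°(F₂/F⁻) − E°(Ce⁴⁺/Ce³⁺).
E°(Ce⁴⁺/Ce³⁺) = E°(cathode) − E°cell = +2.87 − (+1.27) = +1.60 V.

+1.60 V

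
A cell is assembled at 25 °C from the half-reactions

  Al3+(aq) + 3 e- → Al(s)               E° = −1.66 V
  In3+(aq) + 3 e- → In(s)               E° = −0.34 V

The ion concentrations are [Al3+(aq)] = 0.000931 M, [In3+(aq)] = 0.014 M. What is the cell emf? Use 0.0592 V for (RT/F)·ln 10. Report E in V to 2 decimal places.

+1.34 V

In³⁺/In is reduced (cathode, E° = −0.34 V) and Al³⁺/Al is oxidized (anode).
E°cell = E°cat − E°an = −0.34 − (−1.66) = +1.32 V; n = 3.
The balanced reaction is In3+(aq) + Al(s) → In(s) + Al3+(aq), so Q = [Al3+(aq)] / [In3+(aq)] = 0.0665 and log Q = −1.177.
By the Nernst equation, E = +1.32 − (0.0592/3)·(−1.177) = +1.34 V.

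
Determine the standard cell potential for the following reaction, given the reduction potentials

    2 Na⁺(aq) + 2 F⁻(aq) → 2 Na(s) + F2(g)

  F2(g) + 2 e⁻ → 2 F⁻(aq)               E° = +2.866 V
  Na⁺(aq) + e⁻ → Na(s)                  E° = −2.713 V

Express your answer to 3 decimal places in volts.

−5.579 V

In the reaction as written, Na⁺(aq) is reduced (cathode) and F2(g) is produced by oxidation at the anode.
E°cell = E°(cathode) − E°(anode) = −2.713 − (+2.866) = −5.579 V.
The negative E°cell means the reaction is non-spontaneous in the direction written.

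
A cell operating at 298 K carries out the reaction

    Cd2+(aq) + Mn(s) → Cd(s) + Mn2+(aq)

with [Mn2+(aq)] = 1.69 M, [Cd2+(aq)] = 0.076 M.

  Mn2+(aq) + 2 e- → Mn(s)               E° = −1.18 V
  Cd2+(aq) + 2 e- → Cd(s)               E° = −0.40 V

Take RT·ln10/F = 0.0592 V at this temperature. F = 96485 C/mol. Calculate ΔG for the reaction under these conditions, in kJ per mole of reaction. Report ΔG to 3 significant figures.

With Cd²⁺/Cd reduced at the cathode, E°cell = −0.40 − (−1.18) = +0.78 V and n = 2.
Q = [Mn2+(aq)] / [Cd2+(aq)] = 22.2, so log Q = 1.347 and E = +0.78 − (0.0592/2)(1.347) = +0.7401 V.
Finally ΔG = −nFE = −(2)(96485 C/mol)(+0.7401 V) = −143 kJ/mol.

−143 kJ/mol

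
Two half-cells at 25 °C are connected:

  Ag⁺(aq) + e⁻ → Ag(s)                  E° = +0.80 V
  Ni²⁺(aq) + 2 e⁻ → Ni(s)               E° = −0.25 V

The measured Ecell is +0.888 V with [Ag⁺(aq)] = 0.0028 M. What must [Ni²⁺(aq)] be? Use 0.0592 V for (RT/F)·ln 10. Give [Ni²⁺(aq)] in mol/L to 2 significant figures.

2.3 M

With Ag⁺/Ag at the cathode and Ni²⁺/Ni at the anode, E°cell = +0.80 − (−0.25) = +1.05 V (n = 2).
Rearranging E = E° − (0.0592/n)·log Q gives log Q = 2(+1.05 − (+0.888))/0.0592 = 5.473.
Balancing electrons gives 2 Ag⁺(aq) + Ni(s) → 2 Ag(s) + Ni²⁺(aq); thus Q = [Ni²⁺(aq)] / [Ag⁺(aq)]^2.
Isolating [Ni²⁺(aq)] in Q = 10^{5.473} yields log [Ni²⁺(aq)] = 0.367, i.e. 2.3 M.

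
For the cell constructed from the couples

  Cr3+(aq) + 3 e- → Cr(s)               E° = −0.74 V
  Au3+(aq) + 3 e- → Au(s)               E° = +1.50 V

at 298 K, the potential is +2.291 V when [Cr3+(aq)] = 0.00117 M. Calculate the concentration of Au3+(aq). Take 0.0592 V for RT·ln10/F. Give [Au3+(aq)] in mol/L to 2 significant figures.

0.45 M

With Au³⁺/Au at the cathode and Cr³⁺/Cr at the anode, E°cell = +1.50 − (−0.74) = +2.24 V (n = 3).
Rearranging E = E° − (0.0592/n)·log Q gives log Q = 3(+2.24 − (+2.291))/0.0592 = −2.584.
The balanced reaction is Au3+(aq) + Cr(s) → Au(s) + Cr3+(aq), so Q = [Cr3+(aq)] / [Au3+(aq)].
Isolating [Au3+(aq)] in Q = 10^{−2.584} yields log [Au3+(aq)] = −0.348, i.e. 0.45 M.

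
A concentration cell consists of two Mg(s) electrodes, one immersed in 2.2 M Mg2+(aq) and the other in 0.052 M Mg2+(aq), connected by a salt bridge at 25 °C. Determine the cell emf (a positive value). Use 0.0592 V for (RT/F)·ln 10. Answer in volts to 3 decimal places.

For a concentration cell E°cell = 0, since both electrodes use the same couple.
The compartment with the higher Mg2+(aq) concentration (2.2 M) acts as the cathode; ions are reduced there and produced at the dilute (0.052 M) anode.
With n = 2, Ecell = −(0.0592/2)·log([dilute]/[conc]) = −(0.0592/2)·log(0.052/2.2) = +0.048 V.

0.048 V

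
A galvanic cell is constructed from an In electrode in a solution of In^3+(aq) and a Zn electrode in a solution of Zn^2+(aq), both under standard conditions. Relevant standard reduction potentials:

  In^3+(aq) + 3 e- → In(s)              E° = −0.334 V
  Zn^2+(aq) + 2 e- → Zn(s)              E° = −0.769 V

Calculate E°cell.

Of the two couples in this cell, the one with the more positive reduction potential is reduced at the cathode: here that is In³⁺/In (−0.334 V); Zn²⁺/Zn (−0.769 V) is the anode.
E°cell = E°(cathode) − E°(anode) = −0.334 − (−0.769) = +0.435 V.

+0.435 V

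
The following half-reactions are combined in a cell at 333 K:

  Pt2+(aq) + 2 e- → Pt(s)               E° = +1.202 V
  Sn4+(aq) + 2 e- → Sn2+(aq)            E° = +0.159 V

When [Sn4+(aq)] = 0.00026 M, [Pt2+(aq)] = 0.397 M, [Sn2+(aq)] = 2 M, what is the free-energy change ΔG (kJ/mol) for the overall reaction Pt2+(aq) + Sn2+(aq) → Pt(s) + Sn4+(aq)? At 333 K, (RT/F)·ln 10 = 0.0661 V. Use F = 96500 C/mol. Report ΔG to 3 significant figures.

The standard cell potential is +1.202 − (+0.159) = +1.043 V, with n = 2 electrons in the balanced equation.
Here Q = [Sn4+(aq)] / ([Pt2+(aq)]·[Sn2+(aq)]) = 0.000327 (log Q = −3.485), giving E = +1.043 − (0.0661/2)·(−3.485) = +1.1582 V.
Then ΔG = −nFE = −2 × 96500 × +1.1582 J/mol = −224 kJ/mol.

−224 kJ/mol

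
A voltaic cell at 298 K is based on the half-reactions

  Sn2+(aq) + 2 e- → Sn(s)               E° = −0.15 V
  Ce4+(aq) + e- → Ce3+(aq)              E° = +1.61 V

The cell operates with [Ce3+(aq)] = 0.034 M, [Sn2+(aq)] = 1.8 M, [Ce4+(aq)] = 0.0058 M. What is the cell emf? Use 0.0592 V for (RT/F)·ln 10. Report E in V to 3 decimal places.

+1.707 V

Ce⁴⁺/Ce³⁺ is reduced (cathode, E° = +1.61 V) and Sn²⁺/Sn is oxidized (anode).
The standard potential is +1.61 − (−0.15) = +1.76 V and the balanced reaction transfers n = 2 electrons.
The balanced reaction is 2 Ce4+(aq) + Sn(s) → 2 Ce3+(aq) + Sn2+(aq), so Q = ([Ce3+(aq)]^2·[Sn2+(aq)]) / [Ce4+(aq)]^2 = 61.9 and log Q = 1.791.
Applying E = E° − (RT ln10/nF)·log Q gives +1.76 − (0.0592/2)(1.791) = +1.707 V.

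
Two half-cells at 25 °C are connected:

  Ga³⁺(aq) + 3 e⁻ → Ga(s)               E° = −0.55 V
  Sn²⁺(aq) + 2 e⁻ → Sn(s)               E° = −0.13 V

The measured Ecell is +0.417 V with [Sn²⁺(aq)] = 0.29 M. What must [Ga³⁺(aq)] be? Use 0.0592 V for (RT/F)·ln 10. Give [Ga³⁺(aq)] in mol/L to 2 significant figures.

The Sn²⁺/Sn couple has the larger reduction potential, so it is the cathode: E°cell = −0.13 − (−0.55) = +0.42 V and n = 6.
From the Nernst equation, log Q = n(E° − E)/0.0592 = 6·(+0.42 − (+0.417))/0.0592 = 0.304.
Balancing electrons gives 3 Sn²⁺(aq) + 2 Ga(s) → 3 Sn(s) + 2 Ga³⁺(aq); thus Q = [Ga³⁺(aq)]^2 / [Sn²⁺(aq)]^3.
Solving for the unknown gives log [Ga³⁺(aq)] = −0.654, so [Ga³⁺(aq)] ≈ 0.22 M.

0.22 M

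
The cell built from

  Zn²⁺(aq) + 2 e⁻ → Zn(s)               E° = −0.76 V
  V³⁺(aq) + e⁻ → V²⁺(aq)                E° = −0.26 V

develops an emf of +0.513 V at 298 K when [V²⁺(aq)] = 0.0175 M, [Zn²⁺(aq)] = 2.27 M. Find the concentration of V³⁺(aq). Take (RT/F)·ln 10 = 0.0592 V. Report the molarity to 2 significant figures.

With V³⁺/V²⁺ at the cathode and Zn²⁺/Zn at the anode, E°cell = −0.26 − (−0.76) = +0.50 V (n = 2).
From the Nernst equation, log Q = n(E° − E)/0.0592 = 2·(+0.50 − (+0.513))/0.0592 = −0.439.
The balanced reaction is 2 V³⁺(aq) + Zn(s) → 2 V²⁺(aq) + Zn²⁺(aq), so Q = ([V²⁺(aq)]^2·[Zn²⁺(aq)]) / [V³⁺(aq)]^2.
Isolating [V³⁺(aq)] in Q = 10^{−0.439} yields log [V³⁺(aq)] = −1.359, i.e. 0.044 M.

0.044 M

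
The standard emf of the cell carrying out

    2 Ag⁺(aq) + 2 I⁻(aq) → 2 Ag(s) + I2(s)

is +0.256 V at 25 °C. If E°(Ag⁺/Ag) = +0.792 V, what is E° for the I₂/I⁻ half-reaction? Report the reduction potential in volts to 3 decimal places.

In the reaction as written the Ag⁺/Ag couple is reduced (cathode) and I₂/I⁻ is oxidized (anode), so E°cell = E°(Ag⁺/Ag) − E°(I₂/I⁻).
E°(I₂/I⁻) = E°(cathode) − E°cell = +0.792 − (+0.256) = +0.536 V.

+0.536 V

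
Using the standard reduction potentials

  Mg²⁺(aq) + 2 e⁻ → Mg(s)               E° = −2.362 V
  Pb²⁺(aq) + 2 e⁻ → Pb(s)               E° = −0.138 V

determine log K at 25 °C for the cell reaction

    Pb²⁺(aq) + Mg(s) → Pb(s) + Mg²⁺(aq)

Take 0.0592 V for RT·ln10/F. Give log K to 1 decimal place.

The Pb²⁺/Pb couple is reduced (cathode); E°cell = −0.138 − (−2.362) = +2.224 V with n = 2.
At equilibrium E = 0, so log K = nE°cell / 0.0592 = (2)(+2.224) / 0.0592 = 75.1.

log K = 75.1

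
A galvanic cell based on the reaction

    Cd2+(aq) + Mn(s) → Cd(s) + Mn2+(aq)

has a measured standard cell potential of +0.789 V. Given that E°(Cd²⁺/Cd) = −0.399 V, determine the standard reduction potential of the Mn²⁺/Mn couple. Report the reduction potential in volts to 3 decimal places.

In the reaction as written the Cd²⁺/Cd couple is reduced (cathode) and Mn²⁺/Mn is oxidized (anode), so E°cell = E°(Cd²⁺/Cd) − E°(Mn²⁺/Mn).
E°(Mn²⁺/Mn) = E°(cathode) − E°cell = −0.399 − (+0.789) = −1.188 V.

−1.188 V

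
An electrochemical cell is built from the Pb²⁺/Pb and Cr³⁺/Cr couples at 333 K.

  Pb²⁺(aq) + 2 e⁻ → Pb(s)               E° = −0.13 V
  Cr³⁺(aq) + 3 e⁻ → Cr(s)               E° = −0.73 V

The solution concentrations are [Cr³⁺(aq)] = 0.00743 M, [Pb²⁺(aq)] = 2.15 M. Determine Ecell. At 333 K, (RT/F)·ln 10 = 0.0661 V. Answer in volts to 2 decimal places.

Since E°(Pb²⁺/Pb) > E°(Cr³⁺/Cr), Pb²⁺/Pb serves as the cathode.
The standard potential is −0.13 − (−0.73) = +0.60 V and the balanced reaction transfers n = 6 electrons.
The balanced reaction is 3 Pb²⁺(aq) + 2 Cr(s) → 3 Pb(s) + 2 Cr³⁺(aq), so Q = [Cr³⁺(aq)]^2 / [Pb²⁺(aq)]^3 = 5.55×10^−6 and log Q = −5.255.
E = E° − (0.0661/n)·log Q = +0.60 − (0.0661/6)(−5.255) = +0.66 V.

+0.66 V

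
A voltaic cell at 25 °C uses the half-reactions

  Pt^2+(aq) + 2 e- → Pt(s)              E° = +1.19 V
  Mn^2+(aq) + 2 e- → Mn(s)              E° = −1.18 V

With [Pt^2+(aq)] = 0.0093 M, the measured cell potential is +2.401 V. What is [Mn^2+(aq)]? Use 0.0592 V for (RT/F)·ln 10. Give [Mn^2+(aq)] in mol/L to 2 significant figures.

0.00083 M

Pt²⁺/Pt is the cathode (higher E°); E°cell = +1.19 − (−1.18) = +2.37 V with n = 2.
Since E = E° − (0.0592/n)·log Q, log Q = n(E° − E)/0.0592 = −1.047.
The balanced reaction is Pt^2+(aq) + Mn(s) → Pt(s) + Mn^2+(aq), so Q = [Mn^2+(aq)] / [Pt^2+(aq)].
Substituting the known concentrations and solving, log [Mn^2+(aq)] = −3.079 and [Mn^2+(aq)] = 0.00083 M.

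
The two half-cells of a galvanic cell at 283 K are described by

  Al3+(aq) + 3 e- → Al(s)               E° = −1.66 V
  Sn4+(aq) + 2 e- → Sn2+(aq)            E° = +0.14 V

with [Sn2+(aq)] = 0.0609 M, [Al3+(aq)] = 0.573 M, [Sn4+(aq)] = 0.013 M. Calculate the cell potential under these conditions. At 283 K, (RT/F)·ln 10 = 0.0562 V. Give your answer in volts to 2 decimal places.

Since E°(Sn⁴⁺/Sn²⁺) > E°(Al³⁺/Al), Sn⁴⁺/Sn²⁺ serves as the cathode.
E°cell = E°cat − E°an = +0.14 − (−1.66) = +1.80 V; n = 6.
Balancing gives 3 Sn4+(aq) + 2 Al(s) → 3 Sn2+(aq) + 2 Al3+(aq); hence Q = ([Sn2+(aq)]^3·[Al3+(aq)]^2) / [Sn4+(aq)]^3 = 33.8 (log Q = 1.528).
E = E° − (0.0562/n)·log Q = +1.80 − (0.0562/6)(1.528) = +1.79 V.

+1.79 V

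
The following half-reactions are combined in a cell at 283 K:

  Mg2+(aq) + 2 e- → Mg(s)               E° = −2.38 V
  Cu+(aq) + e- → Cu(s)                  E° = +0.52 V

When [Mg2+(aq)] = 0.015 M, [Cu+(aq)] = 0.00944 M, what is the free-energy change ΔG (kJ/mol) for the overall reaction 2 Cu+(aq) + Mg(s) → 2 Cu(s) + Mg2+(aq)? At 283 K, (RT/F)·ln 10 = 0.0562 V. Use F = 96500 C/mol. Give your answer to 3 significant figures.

−548 kJ/mol

With Cu⁺/Cu reduced at the cathode, E°cell = +0.52 − (−2.38) = +2.90 V and n = 2.
Here Q = [Mg2+(aq)] / [Cu+(aq)]^2 = 168 (log Q = 2.226), giving E = +2.90 − (0.0562/2)·(2.226) = +2.8374 V.
ΔG = −nFE = −(2)(96500)(+2.8374) J/mol = −548 kJ/mol.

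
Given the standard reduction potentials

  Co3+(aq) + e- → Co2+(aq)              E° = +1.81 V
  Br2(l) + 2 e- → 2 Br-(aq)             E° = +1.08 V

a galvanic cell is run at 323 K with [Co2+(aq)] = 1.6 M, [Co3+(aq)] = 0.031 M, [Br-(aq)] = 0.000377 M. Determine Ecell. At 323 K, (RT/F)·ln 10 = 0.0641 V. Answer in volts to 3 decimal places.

+0.401 V

Since E°(Co³⁺/Co²⁺) > E°(Br₂/Br⁻), Co³⁺/Co²⁺ serves as the cathode.
The standard potential is +1.81 − (+1.08) = +0.73 V and the balanced reaction transfers n = 2 electrons.
The balanced reaction is 2 Co3+(aq) + 2 Br-(aq) → 2 Co2+(aq) + Br2(l), so Q = [Co2+(aq)]^2 / ([Co3+(aq)]^2·[Br-(aq)]^2) = 1.87×10^10 and log Q = 10.273.
E = E° − (0.0641/n)·log Q = +0.73 − (0.0641/2)(10.273) = +0.401 V.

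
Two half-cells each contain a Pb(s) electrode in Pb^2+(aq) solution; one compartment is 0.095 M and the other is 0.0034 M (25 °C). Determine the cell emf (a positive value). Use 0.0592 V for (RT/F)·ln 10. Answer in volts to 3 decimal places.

0.043 V

For a concentration cell E°cell = 0, since both electrodes use the same couple.
The compartment with the higher Pb^2+(aq) concentration (0.095 M) acts as the cathode; ions are reduced there and produced at the dilute (0.0034 M) anode.
With n = 2, Ecell = −(0.0592/2)·log([dilute]/[conc]) = −(0.0592/2)·log(0.0034/0.095) = +0.043 V.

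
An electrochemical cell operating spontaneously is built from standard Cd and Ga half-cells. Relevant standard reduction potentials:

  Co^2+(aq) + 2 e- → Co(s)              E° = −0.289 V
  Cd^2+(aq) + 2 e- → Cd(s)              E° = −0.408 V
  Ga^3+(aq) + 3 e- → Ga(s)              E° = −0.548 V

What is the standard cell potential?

The Cd²⁺/Cd couple has the higher E°, so Cd ion is reduced (cathode) and Ga is oxidized (anode).
E°cell = E°(cathode) − E°(anode) = −0.408 − (−0.548) = +0.140 V.

+0.140 V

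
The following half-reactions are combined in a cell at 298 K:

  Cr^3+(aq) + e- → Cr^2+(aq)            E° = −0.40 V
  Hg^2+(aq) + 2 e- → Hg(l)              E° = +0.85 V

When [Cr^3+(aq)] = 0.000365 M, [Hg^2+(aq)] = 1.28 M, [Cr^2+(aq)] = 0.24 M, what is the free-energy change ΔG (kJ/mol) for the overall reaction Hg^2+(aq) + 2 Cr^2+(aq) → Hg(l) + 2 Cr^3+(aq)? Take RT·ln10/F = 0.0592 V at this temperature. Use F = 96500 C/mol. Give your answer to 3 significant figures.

E°cell = +0.85 − (−0.40) = +1.25 V; the balanced reaction transfers n = 2 electrons.
The reaction quotient is [Cr^3+(aq)]^2 / ([Hg^2+(aq)]·[Cr^2+(aq)]^2) = 1.81×10^−6; by Nernst, E = +1.25 − (0.0592/2)(−5.743) = +1.4200 V.
ΔG = −nFE = −(2)(96500)(+1.4200) J/mol = −274 kJ/mol.

−274 kJ/mol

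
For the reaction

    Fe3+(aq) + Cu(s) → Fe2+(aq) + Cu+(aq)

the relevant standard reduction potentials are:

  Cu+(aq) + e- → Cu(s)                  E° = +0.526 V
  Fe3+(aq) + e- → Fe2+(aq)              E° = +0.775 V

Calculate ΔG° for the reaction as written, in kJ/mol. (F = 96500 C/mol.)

In the reaction as written Fe3+(aq) is reduced, so the Fe³⁺/Fe²⁺ couple is the cathode and Cu⁺/Cu is the anode.
E°cell = +0.775 − (+0.526) = +0.249 V; balancing electrons gives n = 1.
ΔG° = −nFE°cell = −(1)(96500)(+0.249) J/mol = −24.0 kJ/mol.

−24.0 kJ/mol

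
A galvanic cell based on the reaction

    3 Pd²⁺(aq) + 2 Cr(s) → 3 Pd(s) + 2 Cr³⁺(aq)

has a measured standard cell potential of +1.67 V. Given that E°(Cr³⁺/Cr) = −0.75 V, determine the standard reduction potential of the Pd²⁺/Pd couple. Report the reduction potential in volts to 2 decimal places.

+0.92 V

In the reaction as written the Pd²⁺/Pd couple is reduced (cathode) and Cr³⁺/Cr is oxidized (anode), so E°cell = E°(Pd²⁺/Pd) − E°(Cr³⁺/Cr).
E°(Pd²⁺/Pd) = E°cell + E°(anode) = +1.67 + (−0.75) = +0.92 V.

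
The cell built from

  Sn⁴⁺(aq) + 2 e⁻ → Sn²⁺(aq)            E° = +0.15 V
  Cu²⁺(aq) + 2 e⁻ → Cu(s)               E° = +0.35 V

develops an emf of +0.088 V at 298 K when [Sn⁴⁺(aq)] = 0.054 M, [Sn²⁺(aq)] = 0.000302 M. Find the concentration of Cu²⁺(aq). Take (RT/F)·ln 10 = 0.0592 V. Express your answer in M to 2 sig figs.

Cu²⁺/Cu is the cathode (higher E°); E°cell = +0.35 − (+0.15) = +0.20 V with n = 2.
From the Nernst equation, log Q = n(E° − E)/0.0592 = 2·(+0.20 − (+0.088))/0.0592 = 3.784.
The balanced reaction is Cu²⁺(aq) + Sn²⁺(aq) → Cu(s) + Sn⁴⁺(aq), so Q = [Sn⁴⁺(aq)] / ([Cu²⁺(aq)]·[Sn²⁺(aq)]).
Isolating [Cu²⁺(aq)] in Q = 10^{3.784} yields log [Cu²⁺(aq)] = −1.532, i.e. 0.029 M.

0.029 M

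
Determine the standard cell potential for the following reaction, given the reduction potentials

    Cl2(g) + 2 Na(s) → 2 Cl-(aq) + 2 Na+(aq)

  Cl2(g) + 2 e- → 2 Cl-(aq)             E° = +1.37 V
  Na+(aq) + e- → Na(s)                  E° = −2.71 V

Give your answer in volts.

+4.08 V

Cl2(g) gains electrons, so the Cl₂/Cl⁻ couple is the cathode; the Na⁺/Na couple is the anode.
E°cell = E°(cathode) − E°(anode) = +1.37 − (−2.71) = +4.08 V.
The positive value indicates the reaction is spontaneous as written.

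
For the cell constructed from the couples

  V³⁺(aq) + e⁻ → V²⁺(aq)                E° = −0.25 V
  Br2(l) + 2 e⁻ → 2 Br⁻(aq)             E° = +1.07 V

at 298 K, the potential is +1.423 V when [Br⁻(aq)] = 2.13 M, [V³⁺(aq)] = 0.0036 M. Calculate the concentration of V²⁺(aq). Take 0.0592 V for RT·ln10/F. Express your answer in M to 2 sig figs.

0.42 M

The Br₂/Br⁻ couple has the larger reduction potential, so it is the cathode: E°cell = +1.07 − (−0.25) = +1.32 V and n = 2.
From the Nernst equation, log Q = n(E° − E)/0.0592 = 2·(+1.32 − (+1.423))/0.0592 = −3.480.
Balancing electrons gives Br2(l) + 2 V²⁺(aq) → 2 Br⁻(aq) + 2 V³⁺(aq); thus Q = ([Br⁻(aq)]^2·[V³⁺(aq)]^2) / [V²⁺(aq)]^2.
Isolating [V²⁺(aq)] in Q = 10^{−3.480} yields log [V²⁺(aq)] = −0.375, i.e. 0.42 M.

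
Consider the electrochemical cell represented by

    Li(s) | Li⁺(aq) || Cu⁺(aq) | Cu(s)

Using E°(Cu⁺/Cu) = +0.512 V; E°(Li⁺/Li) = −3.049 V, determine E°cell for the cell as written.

By convention the left-hand electrode in cell notation is the anode (oxidation) and the right-hand electrode is the cathode (reduction).
E°cell = E°(right) − E°(left) = +0.512 − (−3.049) = +3.561 V.

+3.561 V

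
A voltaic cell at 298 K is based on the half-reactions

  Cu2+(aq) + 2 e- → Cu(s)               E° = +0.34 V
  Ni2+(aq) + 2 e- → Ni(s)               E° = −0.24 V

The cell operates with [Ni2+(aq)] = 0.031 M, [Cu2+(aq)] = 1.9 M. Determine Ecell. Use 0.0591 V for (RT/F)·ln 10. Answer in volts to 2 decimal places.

Cu²⁺/Cu is reduced (cathode, E° = +0.34 V) and Ni²⁺/Ni is oxidized (anode).
E°cell = +0.34 − (−0.24) = +0.58 V, with n = 2 electrons transferred.
Balancing gives Cu2+(aq) + Ni(s) → Cu(s) + Ni2+(aq); hence Q = [Ni2+(aq)] / [Cu2+(aq)] = 0.0163 (log Q = −1.787).
Applying E = E° − (RT ln10/nF)·log Q gives +0.58 − (0.0591/2)(−1.787) = +0.63 V.

+0.63 V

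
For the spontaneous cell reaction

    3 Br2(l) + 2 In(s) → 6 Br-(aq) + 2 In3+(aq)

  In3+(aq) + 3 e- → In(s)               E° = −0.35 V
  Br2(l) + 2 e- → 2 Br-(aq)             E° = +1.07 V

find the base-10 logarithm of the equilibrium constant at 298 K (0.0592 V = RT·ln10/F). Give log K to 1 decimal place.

The Br₂/Br⁻ couple is reduced (cathode); E°cell = +1.07 − (−0.35) = +1.42 V with n = 6.
At equilibrium E = 0, so log K = nE°cell / 0.0592 = (6)(+1.42) / 0.0592 = 143.9.

log K = 143.9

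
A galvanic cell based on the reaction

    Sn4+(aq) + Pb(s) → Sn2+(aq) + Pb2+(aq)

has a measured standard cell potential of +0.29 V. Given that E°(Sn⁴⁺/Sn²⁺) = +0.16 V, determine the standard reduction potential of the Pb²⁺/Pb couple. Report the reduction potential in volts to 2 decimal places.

In the reaction as written the Sn⁴⁺/Sn²⁺ couple is reduced (cathode) and Pb²⁺/Pb is oxidized (anode), so E°cell = E°(Sn⁴⁺/Sn²⁺) − E°(Pb²⁺/Pb).
E°(Pb²⁺/Pb) = E°(cathode) − E°cell = +0.16 − (+0.29) = −0.13 V.

−0.13 V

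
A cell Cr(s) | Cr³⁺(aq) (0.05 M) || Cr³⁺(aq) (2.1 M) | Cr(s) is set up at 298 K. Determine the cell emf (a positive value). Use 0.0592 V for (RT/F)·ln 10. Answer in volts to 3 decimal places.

For a concentration cell E°cell = 0, since both electrodes use the same couple.
The compartment with the higher Cr³⁺(aq) concentration (2.1 M) acts as the cathode; ions are reduced there and produced at the dilute (0.05 M) anode.
With n = 3, Ecell = −(0.0592/3)·log([dilute]/[conc]) = −(0.0592/3)·log(0.05/2.1) = +0.032 V.

0.032 V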